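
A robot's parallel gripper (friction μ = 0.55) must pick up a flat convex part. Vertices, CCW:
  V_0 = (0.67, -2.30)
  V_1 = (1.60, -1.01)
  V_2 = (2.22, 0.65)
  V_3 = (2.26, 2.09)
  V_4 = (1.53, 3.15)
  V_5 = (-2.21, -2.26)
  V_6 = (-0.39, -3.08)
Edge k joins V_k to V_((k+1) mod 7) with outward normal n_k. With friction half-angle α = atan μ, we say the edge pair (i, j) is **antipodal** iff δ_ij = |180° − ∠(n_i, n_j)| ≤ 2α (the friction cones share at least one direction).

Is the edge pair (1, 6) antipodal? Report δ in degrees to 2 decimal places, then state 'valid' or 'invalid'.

δ = 146.83°, invalid

α = atan 0.55 = 28.81°;  2α = 57.62°
edge 1: e_1 = (+0.62, +1.66);  n_1 = (+0.9368, -0.3499)
edge 6: e_6 = (+1.06, +0.78);  n_6 = (+0.5927, -0.8054)
∠(n_1, n_6) = 33.17°
δ = |180° − 33.17°| = 146.83°
146.83° > 2α = 57.62°  →  invalid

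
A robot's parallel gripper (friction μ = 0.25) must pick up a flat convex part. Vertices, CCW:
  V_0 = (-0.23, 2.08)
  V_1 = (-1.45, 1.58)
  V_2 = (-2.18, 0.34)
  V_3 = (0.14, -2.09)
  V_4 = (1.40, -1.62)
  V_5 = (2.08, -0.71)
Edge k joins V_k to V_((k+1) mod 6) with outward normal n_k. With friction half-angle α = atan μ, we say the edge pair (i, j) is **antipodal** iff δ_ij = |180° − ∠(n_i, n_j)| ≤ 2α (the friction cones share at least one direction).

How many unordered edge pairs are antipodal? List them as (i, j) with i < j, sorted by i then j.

α = atan 0.25 = 14.04°;  2α = 28.07°
n_0 = (-0.3792, +0.9253)
n_1 = (-0.8618, +0.5073)
n_2 = (-0.7233, -0.6905)
n_3 = (+0.3495, -0.9369)
n_4 = (+0.8011, -0.5986)
n_5 = (+0.7703, +0.6377)
  (0,1): δ = 142.77°  ·
  (0,2): δ = 68.61°  ·
  (0,3): δ = 1.83°  ✓
  (0,4): δ = 30.95°  ·
  (0,5): δ = 107.34°  ·
  (1,2): δ = 105.84°  ·
  (1,3): δ = 39.06°  ·
  (1,4): δ = 6.28°  ✓
  (1,5): δ = 70.11°  ·
  (2,3): δ = 113.22°  ·
  (2,4): δ = 80.44°  ·
  (2,5): δ = 4.05°  ✓
  (3,4): δ = 147.23°  ·
  (3,5): δ = 70.83°  ·
  (4,5): δ = 103.61°  ·
antipodal pairs: 3

count = 3; pairs: (0,3), (1,4), (2,5)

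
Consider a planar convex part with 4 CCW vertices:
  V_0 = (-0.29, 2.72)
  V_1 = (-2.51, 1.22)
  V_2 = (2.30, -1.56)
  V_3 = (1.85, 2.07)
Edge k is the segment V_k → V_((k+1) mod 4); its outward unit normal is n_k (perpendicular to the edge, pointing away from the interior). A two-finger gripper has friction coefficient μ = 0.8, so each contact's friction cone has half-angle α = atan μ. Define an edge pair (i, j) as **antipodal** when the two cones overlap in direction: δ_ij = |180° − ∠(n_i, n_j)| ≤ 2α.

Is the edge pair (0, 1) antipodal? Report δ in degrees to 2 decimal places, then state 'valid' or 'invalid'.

δ = 64.07°, valid

α = atan 0.8 = 38.66°;  2α = 77.32°
edge 0: e_0 = (-2.22, -1.50);  n_0 = (-0.5599, +0.8286)
edge 1: e_1 = (+4.81, -2.78);  n_1 = (-0.5004, -0.8658)
∠(n_0, n_1) = 115.93°
δ = |180° − 115.93°| = 64.07°
64.07° ≤ 2α = 77.32°  →  valid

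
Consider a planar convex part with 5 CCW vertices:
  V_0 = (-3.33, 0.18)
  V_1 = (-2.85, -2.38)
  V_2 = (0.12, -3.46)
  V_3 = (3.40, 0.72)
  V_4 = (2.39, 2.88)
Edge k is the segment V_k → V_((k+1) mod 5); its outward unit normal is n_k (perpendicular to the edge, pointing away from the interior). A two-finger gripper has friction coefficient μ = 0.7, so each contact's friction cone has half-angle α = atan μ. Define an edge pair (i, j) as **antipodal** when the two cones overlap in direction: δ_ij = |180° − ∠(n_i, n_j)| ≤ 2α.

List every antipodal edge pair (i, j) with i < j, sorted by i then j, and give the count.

count = 5; pairs: (0,2), (0,3), (1,3), (1,4), (2,4)

α = atan 0.7 = 34.99°;  2α = 69.98°
n_0 = (-0.9829, -0.1843)
n_1 = (-0.3417, -0.9398)
n_2 = (+0.7867, -0.6173)
n_3 = (+0.9059, +0.4236)
n_4 = (-0.4269, +0.9043)
  (0,1): δ = 120.60°  ·
  (0,2): δ = 48.74°  ✓
  (0,3): δ = 14.44°  ✓
  (0,4): δ = 104.65°  ·
  (1,2): δ = 108.14°  ·
  (1,3): δ = 44.96°  ✓
  (1,4): δ = 45.25°  ✓
  (2,3): δ = 116.82°  ·
  (2,4): δ = 26.61°  ✓
  (3,4): δ = 89.79°  ·
antipodal pairs: 5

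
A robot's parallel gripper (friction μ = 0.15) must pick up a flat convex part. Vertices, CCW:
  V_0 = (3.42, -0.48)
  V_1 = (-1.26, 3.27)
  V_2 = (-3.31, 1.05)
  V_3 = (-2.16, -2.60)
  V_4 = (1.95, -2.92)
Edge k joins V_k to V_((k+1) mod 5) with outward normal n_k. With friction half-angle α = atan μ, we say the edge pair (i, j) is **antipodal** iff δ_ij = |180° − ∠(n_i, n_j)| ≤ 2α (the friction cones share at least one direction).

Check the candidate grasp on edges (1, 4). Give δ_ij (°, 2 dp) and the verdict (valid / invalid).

δ = 11.65°, valid

α = atan 0.15 = 8.53°;  2α = 17.06°
edge 1: e_1 = (-2.05, -2.22);  n_1 = (-0.7347, +0.6784)
edge 4: e_4 = (+1.47, +2.44);  n_4 = (+0.8566, -0.5160)
∠(n_1, n_4) = 168.35°
δ = |180° − 168.35°| = 11.65°
11.65° ≤ 2α = 17.06°  →  valid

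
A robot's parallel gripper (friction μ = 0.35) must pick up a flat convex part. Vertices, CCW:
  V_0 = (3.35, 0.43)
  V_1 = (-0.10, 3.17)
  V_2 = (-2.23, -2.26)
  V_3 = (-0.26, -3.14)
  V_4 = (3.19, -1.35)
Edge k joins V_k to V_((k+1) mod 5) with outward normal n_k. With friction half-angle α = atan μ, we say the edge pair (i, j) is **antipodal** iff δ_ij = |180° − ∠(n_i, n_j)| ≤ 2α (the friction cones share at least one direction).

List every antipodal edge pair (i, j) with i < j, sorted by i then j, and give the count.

α = atan 0.35 = 19.29°;  2α = 38.58°
n_0 = (+0.6219, +0.7831)
n_1 = (-0.9309, +0.3652)
n_2 = (-0.4079, -0.9130)
n_3 = (+0.4605, -0.8876)
n_4 = (+0.9960, -0.0895)
  (0,1): δ = 72.96°  ·
  (0,2): δ = 14.39°  ✓
  (0,3): δ = 65.88°  ·
  (0,4): δ = 123.32°  ·
  (1,2): δ = 92.65°  ·
  (1,3): δ = 41.16°  ·
  (1,4): δ = 16.28°  ✓
  (2,3): δ = 128.51°  ·
  (2,4): δ = 71.07°  ·
  (3,4): δ = 122.56°  ·
antipodal pairs: 2

count = 2; pairs: (0,2), (1,4)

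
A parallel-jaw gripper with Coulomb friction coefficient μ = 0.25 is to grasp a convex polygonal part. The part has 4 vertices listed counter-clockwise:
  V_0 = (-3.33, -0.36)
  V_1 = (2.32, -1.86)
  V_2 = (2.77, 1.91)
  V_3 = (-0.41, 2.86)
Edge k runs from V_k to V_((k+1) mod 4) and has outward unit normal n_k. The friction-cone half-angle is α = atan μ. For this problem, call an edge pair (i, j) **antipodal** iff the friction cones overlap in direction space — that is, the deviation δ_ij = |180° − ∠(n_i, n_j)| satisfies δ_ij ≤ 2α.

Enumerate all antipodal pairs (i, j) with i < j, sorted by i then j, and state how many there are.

count = 1; pairs: (0,2)

α = atan 0.25 = 14.04°;  2α = 28.07°
n_0 = (-0.2566, -0.9665)
n_1 = (+0.9930, -0.1185)
n_2 = (+0.2862, +0.9582)
n_3 = (-0.7408, +0.6718)
  (0,1): δ = 81.94°  ·
  (0,2): δ = 1.76°  ✓
  (0,3): δ = 62.67°  ·
  (1,2): δ = 99.83°  ·
  (1,3): δ = 35.40°  ·
  (2,3): δ = 115.57°  ·
antipodal pairs: 1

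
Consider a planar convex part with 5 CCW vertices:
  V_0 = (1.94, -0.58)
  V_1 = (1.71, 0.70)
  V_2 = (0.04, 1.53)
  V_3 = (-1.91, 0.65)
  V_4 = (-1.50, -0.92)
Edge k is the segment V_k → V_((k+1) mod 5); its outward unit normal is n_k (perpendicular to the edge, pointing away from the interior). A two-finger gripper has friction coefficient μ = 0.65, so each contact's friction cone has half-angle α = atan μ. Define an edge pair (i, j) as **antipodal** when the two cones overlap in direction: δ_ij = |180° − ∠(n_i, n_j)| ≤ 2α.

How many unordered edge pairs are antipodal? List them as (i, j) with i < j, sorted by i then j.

count = 4; pairs: (0,3), (1,3), (1,4), (2,4)

α = atan 0.65 = 33.02°;  2α = 66.05°
n_0 = (+0.9842, +0.1769)
n_1 = (+0.4451, +0.8955)
n_2 = (-0.4113, +0.9115)
n_3 = (-0.9676, -0.2527)
n_4 = (+0.0984, -0.9952)
  (0,1): δ = 126.61°  ·
  (0,2): δ = 75.90°  ·
  (0,3): δ = 4.45°  ✓
  (0,4): δ = 85.46°  ·
  (1,2): δ = 129.28°  ·
  (1,3): δ = 48.94°  ✓
  (1,4): δ = 32.07°  ✓
  (2,3): δ = 99.65°  ·
  (2,4): δ = 18.64°  ✓
  (3,4): δ = 98.99°  ·
antipodal pairs: 4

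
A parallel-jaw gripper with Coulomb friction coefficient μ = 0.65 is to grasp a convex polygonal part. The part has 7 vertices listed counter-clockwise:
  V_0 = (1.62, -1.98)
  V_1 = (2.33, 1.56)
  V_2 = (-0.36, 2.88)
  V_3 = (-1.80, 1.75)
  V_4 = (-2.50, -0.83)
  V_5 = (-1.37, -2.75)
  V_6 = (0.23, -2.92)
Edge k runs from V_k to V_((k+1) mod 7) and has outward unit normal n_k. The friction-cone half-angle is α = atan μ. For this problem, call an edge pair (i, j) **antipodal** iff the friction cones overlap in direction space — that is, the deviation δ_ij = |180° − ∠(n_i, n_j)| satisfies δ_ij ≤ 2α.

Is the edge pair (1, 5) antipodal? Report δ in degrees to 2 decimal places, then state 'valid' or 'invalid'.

δ = 20.07°, valid

α = atan 0.65 = 33.02°;  2α = 66.05°
edge 1: e_1 = (-2.69, +1.32);  n_1 = (+0.4405, +0.8977)
edge 5: e_5 = (+1.60, -0.17);  n_5 = (-0.1057, -0.9944)
∠(n_1, n_5) = 159.93°
δ = |180° − 159.93°| = 20.07°
20.07° ≤ 2α = 66.05°  →  valid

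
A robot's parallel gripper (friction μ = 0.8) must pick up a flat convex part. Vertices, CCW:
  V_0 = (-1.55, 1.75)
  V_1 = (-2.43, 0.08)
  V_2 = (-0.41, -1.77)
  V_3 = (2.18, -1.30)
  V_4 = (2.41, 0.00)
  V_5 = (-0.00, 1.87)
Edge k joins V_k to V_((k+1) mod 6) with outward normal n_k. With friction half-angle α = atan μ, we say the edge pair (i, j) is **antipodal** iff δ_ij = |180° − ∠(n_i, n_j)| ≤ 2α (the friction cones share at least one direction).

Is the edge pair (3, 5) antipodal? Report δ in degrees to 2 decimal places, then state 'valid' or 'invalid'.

α = atan 0.8 = 38.66°;  2α = 77.32°
edge 3: e_3 = (+0.23, +1.30);  n_3 = (+0.9847, -0.1742)
edge 5: e_5 = (-1.55, -0.12);  n_5 = (-0.0772, +0.9970)
∠(n_3, n_5) = 104.46°
δ = |180° − 104.46°| = 75.54°
75.54° ≤ 2α = 77.32°  →  valid

δ = 75.54°, valid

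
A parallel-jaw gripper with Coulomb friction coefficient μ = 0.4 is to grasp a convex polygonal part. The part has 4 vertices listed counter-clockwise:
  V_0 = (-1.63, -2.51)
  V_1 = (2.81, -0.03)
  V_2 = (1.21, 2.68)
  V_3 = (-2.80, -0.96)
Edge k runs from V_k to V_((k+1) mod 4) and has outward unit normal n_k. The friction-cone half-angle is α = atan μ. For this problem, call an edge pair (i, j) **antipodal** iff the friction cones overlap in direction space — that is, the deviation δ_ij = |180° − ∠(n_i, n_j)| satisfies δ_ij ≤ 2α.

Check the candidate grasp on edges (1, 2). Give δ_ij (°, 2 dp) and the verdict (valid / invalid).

α = atan 0.4 = 21.80°;  2α = 43.60°
edge 1: e_1 = (-1.60, +2.71);  n_1 = (+0.8611, +0.5084)
edge 2: e_2 = (-4.01, -3.64);  n_2 = (-0.6721, +0.7404)
∠(n_1, n_2) = 101.67°
δ = |180° − 101.67°| = 78.33°
78.33° > 2α = 43.60°  →  invalid

δ = 78.33°, invalid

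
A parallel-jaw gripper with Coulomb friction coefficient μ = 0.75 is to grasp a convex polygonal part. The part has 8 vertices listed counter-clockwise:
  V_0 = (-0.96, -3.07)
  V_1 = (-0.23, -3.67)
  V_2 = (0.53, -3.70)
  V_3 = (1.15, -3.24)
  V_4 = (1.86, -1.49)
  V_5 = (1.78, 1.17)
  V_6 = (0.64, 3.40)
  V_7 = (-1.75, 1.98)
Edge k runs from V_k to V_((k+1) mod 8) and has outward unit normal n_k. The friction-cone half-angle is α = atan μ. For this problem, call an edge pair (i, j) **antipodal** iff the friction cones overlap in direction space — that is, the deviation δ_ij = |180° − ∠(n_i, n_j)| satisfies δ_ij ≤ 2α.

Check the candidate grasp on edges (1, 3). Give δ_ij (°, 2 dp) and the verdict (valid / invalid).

α = atan 0.75 = 36.87°;  2α = 73.74°
edge 1: e_1 = (+0.76, -0.03);  n_1 = (-0.0394, -0.9992)
edge 3: e_3 = (+0.71, +1.75);  n_3 = (+0.9266, -0.3760)
∠(n_1, n_3) = 70.18°
δ = |180° − 70.18°| = 109.82°
109.82° > 2α = 73.74°  →  invalid

δ = 109.82°, invalid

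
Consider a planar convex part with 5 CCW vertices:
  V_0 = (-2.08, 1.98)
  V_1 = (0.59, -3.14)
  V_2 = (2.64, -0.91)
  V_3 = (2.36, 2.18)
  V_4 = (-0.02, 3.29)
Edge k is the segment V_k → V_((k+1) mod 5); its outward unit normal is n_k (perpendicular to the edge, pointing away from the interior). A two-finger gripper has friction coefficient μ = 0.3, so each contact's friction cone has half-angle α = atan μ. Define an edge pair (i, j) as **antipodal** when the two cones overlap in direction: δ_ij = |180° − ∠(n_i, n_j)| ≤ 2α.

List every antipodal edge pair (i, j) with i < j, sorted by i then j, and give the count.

count = 2; pairs: (0,2), (1,4)

α = atan 0.3 = 16.70°;  2α = 33.40°
n_0 = (-0.8867, -0.4624)
n_1 = (+0.7362, -0.6768)
n_2 = (+0.9959, +0.0902)
n_3 = (+0.4227, +0.9063)
n_4 = (-0.5366, +0.8438)
  (0,1): δ = 70.13°  ·
  (0,2): δ = 22.36°  ✓
  (0,3): δ = 37.45°  ·
  (0,4): δ = 94.91°  ·
  (1,2): δ = 132.23°  ·
  (1,3): δ = 72.41°  ·
  (1,4): δ = 14.96°  ✓
  (2,3): δ = 120.18°  ·
  (2,4): δ = 62.72°  ·
  (3,4): δ = 122.54°  ·
antipodal pairs: 2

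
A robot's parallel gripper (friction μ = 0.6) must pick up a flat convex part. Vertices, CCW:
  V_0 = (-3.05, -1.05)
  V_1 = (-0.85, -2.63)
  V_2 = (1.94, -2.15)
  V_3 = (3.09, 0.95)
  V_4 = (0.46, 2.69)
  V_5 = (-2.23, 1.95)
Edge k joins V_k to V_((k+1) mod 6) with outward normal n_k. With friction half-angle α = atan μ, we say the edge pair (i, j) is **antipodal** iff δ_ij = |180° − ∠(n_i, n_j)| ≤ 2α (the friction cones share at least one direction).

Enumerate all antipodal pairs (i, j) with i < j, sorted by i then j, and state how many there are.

α = atan 0.6 = 30.96°;  2α = 61.93°
n_0 = (-0.5833, -0.8122)
n_1 = (+0.1696, -0.9855)
n_2 = (+0.9376, -0.3478)
n_3 = (+0.5518, +0.8340)
n_4 = (-0.2652, +0.9642)
n_5 = (-0.9646, +0.2637)
  (0,1): δ = 134.55°  ·
  (0,2): δ = 74.67°  ·
  (0,3): δ = 2.20°  ✓
  (0,4): δ = 51.07°  ✓
  (0,5): δ = 110.40°  ·
  (1,2): δ = 120.12°  ·
  (1,3): δ = 43.25°  ✓
  (1,4): δ = 5.62°  ✓
  (1,5): δ = 64.95°  ·
  (2,3): δ = 103.14°  ·
  (2,4): δ = 54.27°  ✓
  (2,5): δ = 5.07°  ✓
  (3,4): δ = 131.13°  ·
  (3,5): δ = 71.80°  ·
  (4,5): δ = 120.67°  ·
antipodal pairs: 6

count = 6; pairs: (0,3), (0,4), (1,3), (1,4), (2,4), (2,5)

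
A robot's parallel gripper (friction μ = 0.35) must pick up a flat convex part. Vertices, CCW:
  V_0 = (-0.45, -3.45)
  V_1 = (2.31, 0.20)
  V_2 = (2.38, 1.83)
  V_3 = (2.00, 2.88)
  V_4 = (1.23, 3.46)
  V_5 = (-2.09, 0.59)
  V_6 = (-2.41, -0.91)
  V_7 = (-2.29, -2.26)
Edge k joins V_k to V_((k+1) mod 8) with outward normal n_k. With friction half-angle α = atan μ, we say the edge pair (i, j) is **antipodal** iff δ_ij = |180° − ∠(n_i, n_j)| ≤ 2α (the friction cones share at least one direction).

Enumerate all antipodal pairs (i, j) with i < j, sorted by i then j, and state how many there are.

α = atan 0.35 = 19.29°;  2α = 38.58°
n_0 = (+0.7976, -0.6031)
n_1 = (+0.9991, -0.0429)
n_2 = (+0.9403, +0.3403)
n_3 = (+0.6017, +0.7988)
n_4 = (-0.6540, +0.7565)
n_5 = (-0.9780, +0.2086)
n_6 = (-0.9961, -0.0885)
n_7 = (-0.5431, -0.8397)
  (0,1): δ = 145.36°  ·
  (0,2): δ = 123.01°  ·
  (0,3): δ = 89.89°  ·
  (0,4): δ = 12.06°  ✓
  (0,5): δ = 25.05°  ✓
  (0,6): δ = 42.17°  ·
  (0,7): δ = 94.20°  ·
  (1,2): δ = 157.65°  ·
  (1,3): δ = 124.53°  ·
  (1,4): δ = 46.70°  ·
  (1,5): δ = 9.58°  ✓
  (1,6): δ = 7.54°  ✓
  (1,7): δ = 59.57°  ·
  (2,3): δ = 146.88°  ·
  (2,4): δ = 69.05°  ·
  (2,5): δ = 31.94°  ✓
  (2,6): δ = 14.82°  ✓
  (2,7): δ = 37.21°  ✓
  (3,4): δ = 102.17°  ·
  (3,5): δ = 65.05°  ·
  (3,6): δ = 47.93°  ·
  (3,7): δ = 4.10°  ✓
  (4,5): δ = 142.88°  ·
  (4,6): δ = 125.76°  ·
  (4,7): δ = 73.73°  ·
  (5,6): δ = 162.88°  ·
  (5,7): δ = 110.85°  ·
  (6,7): δ = 127.97°  ·
antipodal pairs: 8

count = 8; pairs: (0,4), (0,5), (1,5), (1,6), (2,5), (2,6), (2,7), (3,7)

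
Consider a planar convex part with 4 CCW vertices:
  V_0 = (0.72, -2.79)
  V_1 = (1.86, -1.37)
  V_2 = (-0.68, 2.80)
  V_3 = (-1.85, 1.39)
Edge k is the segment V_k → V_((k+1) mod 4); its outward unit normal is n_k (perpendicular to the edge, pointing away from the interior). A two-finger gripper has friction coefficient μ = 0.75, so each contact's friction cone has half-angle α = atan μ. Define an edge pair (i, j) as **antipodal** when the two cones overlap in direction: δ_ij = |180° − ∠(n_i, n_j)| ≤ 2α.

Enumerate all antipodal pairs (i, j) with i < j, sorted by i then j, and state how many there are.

count = 4; pairs: (0,2), (0,3), (1,2), (1,3)

α = atan 0.75 = 36.87°;  2α = 73.74°
n_0 = (+0.7798, -0.6260)
n_1 = (+0.8540, +0.5202)
n_2 = (-0.7696, +0.6386)
n_3 = (-0.8519, -0.5238)
  (0,1): δ = 109.90°  ·
  (0,2): δ = 0.93°  ✓
  (0,3): δ = 70.34°  ✓
  (1,2): δ = 71.03°  ✓
  (1,3): δ = 0.24°  ✓
  (2,3): δ = 108.73°  ·
antipodal pairs: 4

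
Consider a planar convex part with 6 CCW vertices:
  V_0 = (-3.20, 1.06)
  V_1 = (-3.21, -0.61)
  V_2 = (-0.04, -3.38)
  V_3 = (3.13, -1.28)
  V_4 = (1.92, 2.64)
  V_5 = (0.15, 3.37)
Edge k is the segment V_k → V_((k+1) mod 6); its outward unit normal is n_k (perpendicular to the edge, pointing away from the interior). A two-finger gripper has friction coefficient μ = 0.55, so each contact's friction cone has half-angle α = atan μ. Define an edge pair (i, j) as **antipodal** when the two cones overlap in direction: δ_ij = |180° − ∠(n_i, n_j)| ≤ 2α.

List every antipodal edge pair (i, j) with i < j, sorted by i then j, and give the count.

count = 6; pairs: (0,2), (0,3), (1,3), (1,4), (2,4), (2,5)

α = atan 0.55 = 28.81°;  2α = 57.62°
n_0 = (-1.0000, +0.0060)
n_1 = (-0.6580, -0.7530)
n_2 = (+0.5523, -0.8337)
n_3 = (+0.9555, +0.2949)
n_4 = (+0.3813, +0.9245)
n_5 = (-0.5677, +0.8233)
  (0,1): δ = 130.80°  ·
  (0,2): δ = 56.13°  ✓
  (0,3): δ = 17.50°  ✓
  (0,4): δ = 67.93°  ·
  (0,5): δ = 124.93°  ·
  (1,2): δ = 105.33°  ·
  (1,3): δ = 31.70°  ✓
  (1,4): δ = 18.73°  ✓
  (1,5): δ = 75.74°  ·
  (2,3): δ = 106.37°  ·
  (2,4): δ = 55.94°  ✓
  (2,5): δ = 1.07°  ✓
  (3,4): δ = 129.57°  ·
  (3,5): δ = 72.57°  ·
  (4,5): δ = 123.00°  ·
antipodal pairs: 6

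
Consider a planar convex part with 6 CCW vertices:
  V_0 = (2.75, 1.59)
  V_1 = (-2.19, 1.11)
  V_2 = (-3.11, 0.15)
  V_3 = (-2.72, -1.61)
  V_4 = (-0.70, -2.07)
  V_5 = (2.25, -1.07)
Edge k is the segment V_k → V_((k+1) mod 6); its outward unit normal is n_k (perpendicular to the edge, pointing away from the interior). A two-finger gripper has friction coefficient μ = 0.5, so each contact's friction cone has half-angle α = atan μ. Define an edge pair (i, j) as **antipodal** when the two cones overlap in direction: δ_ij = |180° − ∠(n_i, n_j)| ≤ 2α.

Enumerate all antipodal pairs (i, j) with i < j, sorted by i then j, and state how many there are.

count = 5; pairs: (0,3), (0,4), (1,4), (1,5), (2,5)

α = atan 0.5 = 26.57°;  2α = 53.13°
n_0 = (-0.0967, +0.9953)
n_1 = (-0.7220, +0.6919)
n_2 = (-0.9763, -0.2163)
n_3 = (-0.2220, -0.9750)
n_4 = (+0.3210, -0.9471)
n_5 = (+0.9828, -0.1847)
  (0,1): δ = 139.33°  ·
  (0,2): δ = 83.06°  ·
  (0,3): δ = 18.38°  ✓
  (0,4): δ = 13.18°  ✓
  (0,5): δ = 73.80°  ·
  (1,2): δ = 123.72°  ·
  (1,3): δ = 59.05°  ·
  (1,4): δ = 27.49°  ✓
  (1,5): δ = 33.14°  ✓
  (2,3): δ = 115.32°  ·
  (2,4): δ = 83.77°  ·
  (2,5): δ = 23.14°  ✓
  (3,4): δ = 148.45°  ·
  (3,5): δ = 87.82°  ·
  (4,5): δ = 119.37°  ·
antipodal pairs: 5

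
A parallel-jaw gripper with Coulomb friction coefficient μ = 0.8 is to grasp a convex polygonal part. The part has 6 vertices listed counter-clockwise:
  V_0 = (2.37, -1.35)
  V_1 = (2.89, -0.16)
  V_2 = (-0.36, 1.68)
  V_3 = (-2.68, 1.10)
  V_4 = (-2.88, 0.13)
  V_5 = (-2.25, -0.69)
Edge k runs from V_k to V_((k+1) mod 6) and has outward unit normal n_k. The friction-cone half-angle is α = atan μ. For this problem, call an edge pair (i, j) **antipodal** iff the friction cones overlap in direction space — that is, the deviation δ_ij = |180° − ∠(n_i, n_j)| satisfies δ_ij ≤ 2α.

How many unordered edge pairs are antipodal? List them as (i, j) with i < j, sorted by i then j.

count = 8; pairs: (0,2), (0,3), (0,4), (1,3), (1,4), (1,5), (2,4), (2,5)

α = atan 0.8 = 38.66°;  2α = 77.32°
n_0 = (+0.9163, -0.4004)
n_1 = (+0.4927, +0.8702)
n_2 = (-0.2425, +0.9701)
n_3 = (-0.9794, +0.2019)
n_4 = (-0.7930, -0.6092)
n_5 = (-0.1414, -0.9899)
  (0,1): δ = 95.91°  ·
  (0,2): δ = 52.36°  ✓
  (0,3): δ = 11.95°  ✓
  (0,4): δ = 61.14°  ✓
  (0,5): δ = 105.47°  ·
  (1,2): δ = 136.45°  ·
  (1,3): δ = 72.13°  ✓
  (1,4): δ = 22.95°  ✓
  (1,5): δ = 21.39°  ✓
  (2,3): δ = 115.69°  ·
  (2,4): δ = 66.50°  ✓
  (2,5): δ = 22.17°  ✓
  (3,4): δ = 130.81°  ·
  (3,5): δ = 86.48°  ·
  (4,5): δ = 135.66°  ·
antipodal pairs: 8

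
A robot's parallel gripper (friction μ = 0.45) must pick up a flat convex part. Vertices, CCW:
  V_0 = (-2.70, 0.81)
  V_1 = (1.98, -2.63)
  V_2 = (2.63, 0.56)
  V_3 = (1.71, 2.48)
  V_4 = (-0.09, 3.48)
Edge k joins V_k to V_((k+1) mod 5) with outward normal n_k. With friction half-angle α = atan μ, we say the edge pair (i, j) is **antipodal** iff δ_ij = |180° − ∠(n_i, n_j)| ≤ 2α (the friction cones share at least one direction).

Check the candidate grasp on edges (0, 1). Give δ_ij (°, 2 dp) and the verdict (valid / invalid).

α = atan 0.45 = 24.23°;  2α = 48.46°
edge 0: e_0 = (+4.68, -3.44);  n_0 = (-0.5923, -0.8057)
edge 1: e_1 = (+0.65, +3.19);  n_1 = (+0.9799, -0.1997)
∠(n_0, n_1) = 114.80°
δ = |180° − 114.80°| = 65.20°
65.20° > 2α = 48.46°  →  invalid

δ = 65.20°, invalid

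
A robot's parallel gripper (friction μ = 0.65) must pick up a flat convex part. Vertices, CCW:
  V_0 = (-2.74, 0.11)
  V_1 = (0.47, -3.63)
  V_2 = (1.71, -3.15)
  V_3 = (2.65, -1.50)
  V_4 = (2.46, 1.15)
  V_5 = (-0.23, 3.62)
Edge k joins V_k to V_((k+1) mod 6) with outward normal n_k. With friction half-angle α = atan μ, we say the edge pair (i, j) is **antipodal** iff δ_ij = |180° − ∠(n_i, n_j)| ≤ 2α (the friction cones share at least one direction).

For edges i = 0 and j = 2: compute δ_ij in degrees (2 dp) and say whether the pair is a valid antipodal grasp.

δ = 70.31°, invalid

α = atan 0.65 = 33.02°;  2α = 66.05°
edge 0: e_0 = (+3.21, -3.74);  n_0 = (-0.7588, -0.6513)
edge 2: e_2 = (+0.94, +1.65);  n_2 = (+0.8689, -0.4950)
∠(n_0, n_2) = 109.69°
δ = |180° − 109.69°| = 70.31°
70.31° > 2α = 66.05°  →  invalid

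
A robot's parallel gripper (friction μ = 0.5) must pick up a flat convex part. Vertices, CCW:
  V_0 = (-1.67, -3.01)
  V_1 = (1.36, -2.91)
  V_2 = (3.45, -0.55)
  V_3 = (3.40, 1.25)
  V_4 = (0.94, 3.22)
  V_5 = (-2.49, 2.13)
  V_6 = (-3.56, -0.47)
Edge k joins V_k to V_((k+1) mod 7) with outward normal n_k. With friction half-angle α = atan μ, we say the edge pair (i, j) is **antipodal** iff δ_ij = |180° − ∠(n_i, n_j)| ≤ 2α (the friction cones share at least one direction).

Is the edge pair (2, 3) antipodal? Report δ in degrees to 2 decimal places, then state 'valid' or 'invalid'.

α = atan 0.5 = 26.57°;  2α = 53.13°
edge 2: e_2 = (-0.05, +1.80);  n_2 = (+0.9996, +0.0278)
edge 3: e_3 = (-2.46, +1.97);  n_3 = (+0.6251, +0.7806)
∠(n_2, n_3) = 49.72°
δ = |180° − 49.72°| = 130.28°
130.28° > 2α = 53.13°  →  invalid

δ = 130.28°, invalid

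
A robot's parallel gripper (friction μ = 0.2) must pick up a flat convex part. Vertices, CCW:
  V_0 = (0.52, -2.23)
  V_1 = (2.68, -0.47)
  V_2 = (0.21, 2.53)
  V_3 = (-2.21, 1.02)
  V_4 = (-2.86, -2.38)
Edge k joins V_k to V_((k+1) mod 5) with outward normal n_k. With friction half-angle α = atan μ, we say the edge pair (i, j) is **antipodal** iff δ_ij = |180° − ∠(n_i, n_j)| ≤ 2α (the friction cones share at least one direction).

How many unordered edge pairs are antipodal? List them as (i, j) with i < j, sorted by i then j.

α = atan 0.2 = 11.31°;  2α = 22.62°
n_0 = (+0.6317, -0.7752)
n_1 = (+0.7720, +0.6356)
n_2 = (-0.5294, +0.8484)
n_3 = (-0.9822, +0.1878)
n_4 = (+0.0443, -0.9990)
  (0,1): δ = 89.71°  ·
  (0,2): δ = 7.21°  ✓
  (0,3): δ = 40.00°  ·
  (0,4): δ = 143.37°  ·
  (1,2): δ = 97.50°  ·
  (1,3): δ = 50.29°  ·
  (1,4): δ = 53.08°  ·
  (2,3): δ = 132.79°  ·
  (2,4): δ = 29.42°  ·
  (3,4): δ = 76.64°  ·
antipodal pairs: 1

count = 1; pairs: (0,2)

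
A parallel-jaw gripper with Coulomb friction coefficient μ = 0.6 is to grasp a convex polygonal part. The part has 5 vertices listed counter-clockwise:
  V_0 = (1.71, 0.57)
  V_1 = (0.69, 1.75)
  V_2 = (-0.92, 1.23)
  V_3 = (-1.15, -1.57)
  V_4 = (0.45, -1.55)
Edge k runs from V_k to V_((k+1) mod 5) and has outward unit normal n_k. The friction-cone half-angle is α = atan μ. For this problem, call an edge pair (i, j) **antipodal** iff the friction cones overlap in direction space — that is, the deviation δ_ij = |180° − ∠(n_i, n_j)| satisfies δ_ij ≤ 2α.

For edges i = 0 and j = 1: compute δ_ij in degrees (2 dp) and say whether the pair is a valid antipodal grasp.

α = atan 0.6 = 30.96°;  2α = 61.93°
edge 0: e_0 = (-1.02, +1.18);  n_0 = (+0.7565, +0.6540)
edge 1: e_1 = (-1.61, -0.52);  n_1 = (-0.3073, +0.9516)
∠(n_0, n_1) = 67.06°
δ = |180° − 67.06°| = 112.94°
112.94° > 2α = 61.93°  →  invalid

δ = 112.94°, invalid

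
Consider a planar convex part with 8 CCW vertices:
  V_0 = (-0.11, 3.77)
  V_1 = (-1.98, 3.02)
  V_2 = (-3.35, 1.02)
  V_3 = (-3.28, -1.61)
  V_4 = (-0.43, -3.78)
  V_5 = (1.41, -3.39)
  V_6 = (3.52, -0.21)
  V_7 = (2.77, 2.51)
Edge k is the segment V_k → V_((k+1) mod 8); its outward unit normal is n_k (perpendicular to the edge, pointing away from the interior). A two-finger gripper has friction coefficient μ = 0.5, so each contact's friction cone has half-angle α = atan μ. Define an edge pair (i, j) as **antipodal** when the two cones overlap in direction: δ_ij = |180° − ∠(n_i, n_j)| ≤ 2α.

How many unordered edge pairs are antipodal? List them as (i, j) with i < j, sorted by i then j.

count = 10; pairs: (0,4), (0,5), (1,4), (1,5), (1,6), (2,5), (2,6), (3,6), (3,7), (4,7)

α = atan 0.5 = 26.57°;  2α = 53.13°
n_0 = (-0.3722, +0.9281)
n_1 = (-0.8250, +0.5651)
n_2 = (-0.9996, -0.0266)
n_3 = (-0.6058, -0.7956)
n_4 = (+0.2074, -0.9783)
n_5 = (+0.8333, -0.5529)
n_6 = (+0.9640, +0.2658)
n_7 = (+0.4008, +0.9162)
  (0,1): δ = 146.27°  ·
  (0,2): δ = 110.33°  ·
  (0,3): δ = 59.14°  ·
  (0,4): δ = 9.89°  ✓
  (0,5): δ = 34.58°  ✓
  (0,6): δ = 83.56°  ·
  (0,7): δ = 134.52°  ·
  (1,2): δ = 144.06°  ·
  (1,3): δ = 92.87°  ·
  (1,4): δ = 43.62°  ✓
  (1,5): δ = 0.85°  ✓
  (1,6): δ = 49.83°  ✓
  (1,7): δ = 100.78°  ·
  (2,3): δ = 128.81°  ·
  (2,4): δ = 79.56°  ·
  (2,5): δ = 35.09°  ✓
  (2,6): δ = 13.89°  ✓
  (2,7): δ = 64.85°  ·
  (3,4): δ = 130.75°  ·
  (3,5): δ = 86.28°  ·
  (3,6): δ = 37.30°  ✓
  (3,7): δ = 13.66°  ✓
  (4,5): δ = 135.53°  ·
  (4,6): δ = 86.55°  ·
  (4,7): δ = 35.60°  ✓
  (5,6): δ = 131.02°  ·
  (5,7): δ = 80.06°  ·
  (6,7): δ = 129.04°  ·
antipodal pairs: 10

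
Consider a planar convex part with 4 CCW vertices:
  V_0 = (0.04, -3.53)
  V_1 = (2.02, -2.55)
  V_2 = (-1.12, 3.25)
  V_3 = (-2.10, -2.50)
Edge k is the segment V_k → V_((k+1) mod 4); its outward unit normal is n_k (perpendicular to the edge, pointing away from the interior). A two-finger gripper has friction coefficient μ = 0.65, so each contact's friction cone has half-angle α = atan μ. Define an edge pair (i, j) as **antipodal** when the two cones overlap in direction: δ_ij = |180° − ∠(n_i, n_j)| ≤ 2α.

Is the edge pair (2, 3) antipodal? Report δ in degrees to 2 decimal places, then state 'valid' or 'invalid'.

α = atan 0.65 = 33.02°;  2α = 66.05°
edge 2: e_2 = (-0.98, -5.75);  n_2 = (-0.9858, +0.1680)
edge 3: e_3 = (+2.14, -1.03);  n_3 = (-0.4337, -0.9011)
∠(n_2, n_3) = 73.97°
δ = |180° − 73.97°| = 106.03°
106.03° > 2α = 66.05°  →  invalid

δ = 106.03°, invalid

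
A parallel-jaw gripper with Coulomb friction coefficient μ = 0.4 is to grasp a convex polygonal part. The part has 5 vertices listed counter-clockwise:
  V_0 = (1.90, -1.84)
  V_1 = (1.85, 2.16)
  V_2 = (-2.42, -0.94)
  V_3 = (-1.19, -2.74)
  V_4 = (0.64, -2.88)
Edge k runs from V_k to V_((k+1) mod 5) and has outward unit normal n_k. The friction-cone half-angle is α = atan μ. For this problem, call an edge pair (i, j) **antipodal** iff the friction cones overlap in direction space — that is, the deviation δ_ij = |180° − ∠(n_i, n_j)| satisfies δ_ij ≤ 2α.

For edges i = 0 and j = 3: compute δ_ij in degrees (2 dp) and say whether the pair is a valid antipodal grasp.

α = atan 0.4 = 21.80°;  2α = 43.60°
edge 0: e_0 = (-0.05, +4.00);  n_0 = (+0.9999, +0.0125)
edge 3: e_3 = (+1.83, -0.14);  n_3 = (-0.0763, -0.9971)
∠(n_0, n_3) = 95.09°
δ = |180° − 95.09°| = 84.91°
84.91° > 2α = 43.60°  →  invalid

δ = 84.91°, invalid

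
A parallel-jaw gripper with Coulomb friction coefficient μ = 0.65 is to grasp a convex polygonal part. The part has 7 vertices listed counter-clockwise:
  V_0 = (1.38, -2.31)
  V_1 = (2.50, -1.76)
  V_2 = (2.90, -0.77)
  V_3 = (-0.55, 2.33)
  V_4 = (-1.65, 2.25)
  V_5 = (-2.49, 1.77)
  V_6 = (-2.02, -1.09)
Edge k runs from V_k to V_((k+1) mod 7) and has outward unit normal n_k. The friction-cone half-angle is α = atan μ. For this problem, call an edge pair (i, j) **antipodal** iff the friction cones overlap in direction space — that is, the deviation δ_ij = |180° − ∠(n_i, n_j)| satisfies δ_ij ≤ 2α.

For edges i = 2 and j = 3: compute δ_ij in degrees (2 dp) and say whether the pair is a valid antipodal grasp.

δ = 133.90°, invalid

α = atan 0.65 = 33.02°;  2α = 66.05°
edge 2: e_2 = (-3.45, +3.10);  n_2 = (+0.6684, +0.7438)
edge 3: e_3 = (-1.10, -0.08);  n_3 = (-0.0725, +0.9974)
∠(n_2, n_3) = 46.10°
δ = |180° − 46.10°| = 133.90°
133.90° > 2α = 66.05°  →  invalid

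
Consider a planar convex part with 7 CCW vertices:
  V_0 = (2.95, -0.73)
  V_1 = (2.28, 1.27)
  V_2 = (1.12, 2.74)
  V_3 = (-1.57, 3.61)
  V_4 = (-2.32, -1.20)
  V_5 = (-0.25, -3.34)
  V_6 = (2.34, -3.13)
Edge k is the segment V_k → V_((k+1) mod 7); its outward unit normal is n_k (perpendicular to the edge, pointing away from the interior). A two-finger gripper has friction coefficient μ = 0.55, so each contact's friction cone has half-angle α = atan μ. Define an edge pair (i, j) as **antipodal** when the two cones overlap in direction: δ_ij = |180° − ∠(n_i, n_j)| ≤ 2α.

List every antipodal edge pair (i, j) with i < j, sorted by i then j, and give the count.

count = 8; pairs: (0,3), (0,4), (1,3), (1,4), (1,5), (2,4), (2,5), (3,6)

α = atan 0.55 = 28.81°;  2α = 57.62°
n_0 = (+0.9482, +0.3176)
n_1 = (+0.7850, +0.6195)
n_2 = (+0.3077, +0.9515)
n_3 = (-0.9881, +0.1541)
n_4 = (-0.7188, -0.6953)
n_5 = (+0.0808, -0.9967)
n_6 = (+0.9692, -0.2463)
  (0,1): δ = 160.24°  ·
  (0,2): δ = 126.44°  ·
  (0,3): δ = 27.38°  ✓
  (0,4): δ = 25.53°  ✓
  (0,5): δ = 76.11°  ·
  (0,6): δ = 147.22°  ·
  (1,2): δ = 146.20°  ·
  (1,3): δ = 47.14°  ✓
  (1,4): δ = 5.77°  ✓
  (1,5): δ = 56.36°  ✓
  (1,6): δ = 127.46°  ·
  (2,3): δ = 80.94°  ·
  (2,4): δ = 28.03°  ✓
  (2,5): δ = 22.56°  ✓
  (2,6): δ = 93.66°  ·
  (3,4): δ = 127.09°  ·
  (3,5): δ = 76.50°  ·
  (3,6): δ = 5.40°  ✓
  (4,5): δ = 129.41°  ·
  (4,6): δ = 58.31°  ·
  (5,6): δ = 108.90°  ·
antipodal pairs: 8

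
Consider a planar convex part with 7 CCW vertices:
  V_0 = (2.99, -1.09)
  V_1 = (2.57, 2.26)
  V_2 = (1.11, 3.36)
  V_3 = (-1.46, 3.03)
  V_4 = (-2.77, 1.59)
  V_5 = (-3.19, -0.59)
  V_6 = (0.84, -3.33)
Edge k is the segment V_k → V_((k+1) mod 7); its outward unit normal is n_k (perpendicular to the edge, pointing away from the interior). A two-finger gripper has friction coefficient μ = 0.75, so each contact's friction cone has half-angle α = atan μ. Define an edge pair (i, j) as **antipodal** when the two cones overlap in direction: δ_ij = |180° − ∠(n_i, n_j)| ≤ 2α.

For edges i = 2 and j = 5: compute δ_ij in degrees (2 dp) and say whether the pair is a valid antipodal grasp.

δ = 41.53°, valid

α = atan 0.75 = 36.87°;  2α = 73.74°
edge 2: e_2 = (-2.57, -0.33);  n_2 = (-0.1274, +0.9919)
edge 5: e_5 = (+4.03, -2.74);  n_5 = (-0.5623, -0.8270)
∠(n_2, n_5) = 138.47°
δ = |180° − 138.47°| = 41.53°
41.53° ≤ 2α = 73.74°  →  valid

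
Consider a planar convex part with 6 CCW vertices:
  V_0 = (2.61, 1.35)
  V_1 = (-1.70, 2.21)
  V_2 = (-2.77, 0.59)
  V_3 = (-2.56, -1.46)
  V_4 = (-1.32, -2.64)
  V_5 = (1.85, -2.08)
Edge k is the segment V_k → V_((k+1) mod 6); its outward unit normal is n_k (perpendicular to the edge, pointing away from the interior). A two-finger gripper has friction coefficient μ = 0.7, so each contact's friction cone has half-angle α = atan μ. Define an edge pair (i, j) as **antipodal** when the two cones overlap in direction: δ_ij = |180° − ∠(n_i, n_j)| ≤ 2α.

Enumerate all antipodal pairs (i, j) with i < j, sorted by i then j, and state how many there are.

count = 6; pairs: (0,3), (0,4), (1,4), (1,5), (2,5), (3,5)

α = atan 0.7 = 34.99°;  2α = 69.98°
n_0 = (+0.1957, +0.9807)
n_1 = (-0.8344, +0.5511)
n_2 = (-0.9948, -0.1019)
n_3 = (-0.6894, -0.7244)
n_4 = (+0.1740, -0.9848)
n_5 = (+0.9763, -0.2163)
  (0,1): δ = 112.16°  ·
  (0,2): δ = 72.87°  ·
  (0,3): δ = 32.30°  ✓
  (0,4): δ = 21.30°  ✓
  (0,5): δ = 88.79°  ·
  (1,2): δ = 140.71°  ·
  (1,3): δ = 100.14°  ·
  (1,4): δ = 46.54°  ✓
  (1,5): δ = 20.95°  ✓
  (2,3): δ = 139.43°  ·
  (2,4): δ = 85.83°  ·
  (2,5): δ = 18.34°  ✓
  (3,4): δ = 126.40°  ·
  (3,5): δ = 58.91°  ✓
  (4,5): δ = 112.51°  ·
antipodal pairs: 6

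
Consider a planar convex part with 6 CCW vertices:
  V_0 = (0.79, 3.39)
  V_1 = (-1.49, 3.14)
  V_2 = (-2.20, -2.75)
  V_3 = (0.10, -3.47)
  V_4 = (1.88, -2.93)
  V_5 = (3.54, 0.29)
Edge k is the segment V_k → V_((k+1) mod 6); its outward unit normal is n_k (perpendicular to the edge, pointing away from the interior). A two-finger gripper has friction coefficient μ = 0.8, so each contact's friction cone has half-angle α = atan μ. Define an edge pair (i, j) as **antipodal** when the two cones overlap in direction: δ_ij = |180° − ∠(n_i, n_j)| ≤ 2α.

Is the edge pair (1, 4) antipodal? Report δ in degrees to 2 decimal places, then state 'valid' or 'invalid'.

α = atan 0.8 = 38.66°;  2α = 77.32°
edge 1: e_1 = (-0.71, -5.89);  n_1 = (-0.9928, +0.1197)
edge 4: e_4 = (+1.66, +3.22);  n_4 = (+0.8888, -0.4582)
∠(n_1, n_4) = 159.60°
δ = |180° − 159.60°| = 20.40°
20.40° ≤ 2α = 77.32°  →  valid

δ = 20.40°, valid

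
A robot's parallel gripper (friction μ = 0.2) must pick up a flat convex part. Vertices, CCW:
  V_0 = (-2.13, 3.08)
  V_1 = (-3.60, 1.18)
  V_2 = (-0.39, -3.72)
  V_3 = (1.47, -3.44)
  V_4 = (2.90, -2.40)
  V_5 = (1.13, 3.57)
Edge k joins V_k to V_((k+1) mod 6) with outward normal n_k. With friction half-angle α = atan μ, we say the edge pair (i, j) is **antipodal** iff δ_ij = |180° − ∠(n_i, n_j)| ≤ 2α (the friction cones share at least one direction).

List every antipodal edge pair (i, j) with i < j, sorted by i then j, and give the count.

count = 3; pairs: (0,3), (1,4), (2,5)

α = atan 0.2 = 11.31°;  2α = 22.62°
n_0 = (-0.7909, +0.6119)
n_1 = (-0.8365, -0.5480)
n_2 = (+0.1489, -0.9889)
n_3 = (+0.5882, -0.8087)
n_4 = (+0.9587, +0.2843)
n_5 = (-0.1486, +0.9889)
  (0,1): δ = 109.04°  ·
  (0,2): δ = 43.71°  ·
  (0,3): δ = 16.24°  ✓
  (0,4): δ = 54.24°  ·
  (0,5): δ = 136.28°  ·
  (1,2): δ = 114.67°  ·
  (1,3): δ = 87.20°  ·
  (1,4): δ = 16.71°  ✓
  (1,5): δ = 65.32°  ·
  (2,3): δ = 152.53°  ·
  (2,4): δ = 82.05°  ·
  (2,5): δ = 0.01°  ✓
  (3,4): δ = 109.51°  ·
  (3,5): δ = 27.48°  ·
  (4,5): δ = 97.97°  ·
antipodal pairs: 3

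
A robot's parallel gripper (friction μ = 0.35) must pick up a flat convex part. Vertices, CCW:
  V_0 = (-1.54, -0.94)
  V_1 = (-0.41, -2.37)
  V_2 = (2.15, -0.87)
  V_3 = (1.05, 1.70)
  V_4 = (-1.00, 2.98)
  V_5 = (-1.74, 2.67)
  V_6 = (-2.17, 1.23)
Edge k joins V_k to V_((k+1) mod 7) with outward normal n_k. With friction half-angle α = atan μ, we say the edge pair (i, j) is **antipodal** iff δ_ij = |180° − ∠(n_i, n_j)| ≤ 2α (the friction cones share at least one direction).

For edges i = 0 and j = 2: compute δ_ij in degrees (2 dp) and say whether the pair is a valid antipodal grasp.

δ = 15.14°, valid

α = atan 0.35 = 19.29°;  2α = 38.58°
edge 0: e_0 = (+1.13, -1.43);  n_0 = (-0.7846, -0.6200)
edge 2: e_2 = (-1.10, +2.57);  n_2 = (+0.9193, +0.3935)
∠(n_0, n_2) = 164.86°
δ = |180° − 164.86°| = 15.14°
15.14° ≤ 2α = 38.58°  →  valid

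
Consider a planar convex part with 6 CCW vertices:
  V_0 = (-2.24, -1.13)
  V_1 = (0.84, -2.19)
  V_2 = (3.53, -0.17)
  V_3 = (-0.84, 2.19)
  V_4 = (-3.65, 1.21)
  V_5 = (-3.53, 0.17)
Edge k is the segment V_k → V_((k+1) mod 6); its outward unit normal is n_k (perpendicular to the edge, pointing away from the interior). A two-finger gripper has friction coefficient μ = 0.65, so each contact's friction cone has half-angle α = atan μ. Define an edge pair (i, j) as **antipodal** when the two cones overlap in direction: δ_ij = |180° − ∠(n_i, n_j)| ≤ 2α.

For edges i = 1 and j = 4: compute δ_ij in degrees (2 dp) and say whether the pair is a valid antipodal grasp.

δ = 59.68°, valid

α = atan 0.65 = 33.02°;  2α = 66.05°
edge 1: e_1 = (+2.69, +2.02);  n_1 = (+0.6005, -0.7996)
edge 4: e_4 = (+0.12, -1.04);  n_4 = (-0.9934, -0.1146)
∠(n_1, n_4) = 120.32°
δ = |180° − 120.32°| = 59.68°
59.68° ≤ 2α = 66.05°  →  valid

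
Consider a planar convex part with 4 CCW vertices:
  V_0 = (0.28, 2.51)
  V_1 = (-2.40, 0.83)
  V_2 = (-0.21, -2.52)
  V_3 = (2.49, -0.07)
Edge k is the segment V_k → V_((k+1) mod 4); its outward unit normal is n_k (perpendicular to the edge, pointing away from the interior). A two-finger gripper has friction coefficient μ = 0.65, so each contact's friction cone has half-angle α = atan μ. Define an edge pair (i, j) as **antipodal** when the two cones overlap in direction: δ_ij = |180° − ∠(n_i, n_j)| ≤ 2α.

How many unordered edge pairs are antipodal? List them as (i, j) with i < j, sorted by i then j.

α = atan 0.65 = 33.02°;  2α = 66.05°
n_0 = (-0.5311, +0.8473)
n_1 = (-0.8370, -0.5472)
n_2 = (+0.6720, -0.7406)
n_3 = (+0.7595, +0.6505)
  (0,1): δ = 88.91°  ·
  (0,2): δ = 10.14°  ✓
  (0,3): δ = 98.50°  ·
  (1,2): δ = 80.95°  ·
  (1,3): δ = 7.41°  ✓
  (2,3): δ = 91.64°  ·
antipodal pairs: 2

count = 2; pairs: (0,2), (1,3)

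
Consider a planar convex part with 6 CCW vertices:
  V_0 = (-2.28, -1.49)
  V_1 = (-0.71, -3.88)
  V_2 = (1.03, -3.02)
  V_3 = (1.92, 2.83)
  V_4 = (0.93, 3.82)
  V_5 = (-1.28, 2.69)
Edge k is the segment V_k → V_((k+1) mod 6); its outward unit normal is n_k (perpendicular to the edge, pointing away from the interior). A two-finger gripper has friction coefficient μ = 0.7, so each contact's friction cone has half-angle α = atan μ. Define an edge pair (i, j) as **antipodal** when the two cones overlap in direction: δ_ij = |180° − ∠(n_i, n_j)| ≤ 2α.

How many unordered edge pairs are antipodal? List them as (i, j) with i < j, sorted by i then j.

α = atan 0.7 = 34.99°;  2α = 69.98°
n_0 = (-0.8358, -0.5490)
n_1 = (+0.4431, -0.8965)
n_2 = (+0.9886, -0.1504)
n_3 = (+0.7071, +0.7071)
n_4 = (-0.4553, +0.8904)
n_5 = (-0.9726, +0.2327)
  (0,1): δ = 97.00°  ·
  (0,2): δ = 41.95°  ✓
  (0,3): δ = 11.70°  ✓
  (0,4): δ = 83.78°  ·
  (0,5): δ = 133.24°  ·
  (1,2): δ = 124.95°  ·
  (1,3): δ = 71.30°  ·
  (1,4): δ = 0.78°  ✓
  (1,5): δ = 50.24°  ✓
  (2,3): δ = 126.35°  ·
  (2,4): δ = 54.27°  ✓
  (2,5): δ = 4.80°  ✓
  (3,4): δ = 107.92°  ·
  (3,5): δ = 58.45°  ✓
  (4,5): δ = 130.54°  ·
antipodal pairs: 7

count = 7; pairs: (0,2), (0,3), (1,4), (1,5), (2,4), (2,5), (3,5)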